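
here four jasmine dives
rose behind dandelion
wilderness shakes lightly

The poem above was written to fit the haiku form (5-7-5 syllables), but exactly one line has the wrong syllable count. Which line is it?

Line 1: here (1), four (1), jasmine (2), dives (1) → 5 ✓
Line 2: rose (1), behind (2), dandelion (4) → 7 ✓
Line 3: wilderness (3), shakes (1), lightly (2) → 6 (expected 5)

Line 3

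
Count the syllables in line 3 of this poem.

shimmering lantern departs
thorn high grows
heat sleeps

2

Line 3: heat(1) + sleeps(1) = 2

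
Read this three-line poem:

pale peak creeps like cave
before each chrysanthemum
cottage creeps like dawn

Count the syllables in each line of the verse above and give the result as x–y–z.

5–7–5

Line 1: "pale peak creeps like cave": 1+1+1+1+1 = 5
Line 2: "before each chrysanthemum": 2+1+4 = 7
Line 3: "cottage creeps like dawn": 2+1+1+1 = 5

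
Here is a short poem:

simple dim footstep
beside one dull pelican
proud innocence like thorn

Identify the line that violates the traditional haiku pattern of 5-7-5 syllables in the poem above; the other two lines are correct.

Line 3

Line 1: simple(2) + dim(1) + footstep(2) = 5 ✓
Line 2: beside(2) + one(1) + dull(1) + pelican(3) = 7 ✓
Line 3: proud(1) + innocence(3) + like(1) + thorn(1) = 6 (expected 5)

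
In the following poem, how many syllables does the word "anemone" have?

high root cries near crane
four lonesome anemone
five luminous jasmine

"anemone" has 4 syllables.

4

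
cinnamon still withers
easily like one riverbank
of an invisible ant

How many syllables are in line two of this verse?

8

Line two: easily(3) + like(1) + one(1) + riverbank(3) = 8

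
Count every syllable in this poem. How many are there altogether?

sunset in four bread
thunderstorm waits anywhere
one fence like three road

Line 1: "sunset in four bread": 2+1+1+1 = 5
Line 2: "thunderstorm waits anywhere": 3+1+3 = 7
Line 3: "one fence like three road": 1+1+1+1+1 = 5
Total: 5 + 7 + 5 = 17

17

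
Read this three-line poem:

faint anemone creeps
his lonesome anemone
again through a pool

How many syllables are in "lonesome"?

2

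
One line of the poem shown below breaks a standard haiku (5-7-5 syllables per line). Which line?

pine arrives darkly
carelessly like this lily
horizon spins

Line 1: pine (1), arrives (2), darkly (2) → 5 ✓
Line 2: carelessly (3), like (1), this (1), lily (2) → 7 ✓
Line 3: horizon (3), spins (1) → 4 (expected 5)

Line 3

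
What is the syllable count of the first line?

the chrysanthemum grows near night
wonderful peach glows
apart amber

The first line: the (1), chrysanthemum (4), grows (1), near (1), night (1) → 8

8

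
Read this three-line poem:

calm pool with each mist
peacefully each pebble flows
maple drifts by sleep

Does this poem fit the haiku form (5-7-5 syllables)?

Line 1: calm(1) + pool(1) + with(1) + each(1) + mist(1) = 5 ✓
Line 2: peacefully(3) + each(1) + pebble(2) + flows(1) = 7 ✓
Line 3: maple(2) + drifts(1) + by(1) + sleep(1) = 5 ✓

Yes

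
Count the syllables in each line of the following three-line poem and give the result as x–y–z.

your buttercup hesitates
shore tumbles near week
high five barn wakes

Line 1: your(1) + buttercup(3) + hesitates(3) = 7
Line 2: shore(1) + tumbles(2) + near(1) + week(1) = 5
Line 3: high(1) + five(1) + barn(1) + wakes(1) = 4

7–5–4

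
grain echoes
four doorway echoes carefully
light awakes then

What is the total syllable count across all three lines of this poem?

15

Line 1: grain (1), echoes (2) → 3
Line 2: four (1), doorway (2), echoes (2), carefully (3) → 8
Line 3: light (1), awakes (2), then (1) → 4
Total: 3 + 8 + 4 = 15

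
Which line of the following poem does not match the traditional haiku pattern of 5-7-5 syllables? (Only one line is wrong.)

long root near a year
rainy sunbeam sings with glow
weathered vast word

The third line

Line 1: long (1), root (1), near (1), a (1), year (1) → 5 ✓
Line 2: rainy (2), sunbeam (2), sings (1), with (1), glow (1) → 7 ✓
Line 3: weathered (2), vast (1), word (1) → 4 (expected 5)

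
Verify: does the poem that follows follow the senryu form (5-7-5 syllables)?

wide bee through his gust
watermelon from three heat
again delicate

Yes

Line 1: wide (1), bee (1), through (1), his (1), gust (1) → 5 ✓
Line 2: watermelon (4), from (1), three (1), heat (1) → 7 ✓
Line 3: again (2), delicate (3) → 5 ✓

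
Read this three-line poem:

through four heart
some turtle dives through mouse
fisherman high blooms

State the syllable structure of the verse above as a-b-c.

Line 1: through(1) + four(1) + heart(1) = 3
Line 2: some(1) + turtle(2) + dives(1) + through(1) + mouse(1) = 6
Line 3: fisherman(3) + high(1) + blooms(1) = 5

3-6-5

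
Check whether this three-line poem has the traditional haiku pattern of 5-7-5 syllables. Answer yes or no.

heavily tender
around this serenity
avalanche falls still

Line 1: heavily (3), tender (2) → 5 ✓
Line 2: around (2), this (1), serenity (4) → 7 ✓
Line 3: avalanche (3), falls (1), still (1) → 5 ✓

Yes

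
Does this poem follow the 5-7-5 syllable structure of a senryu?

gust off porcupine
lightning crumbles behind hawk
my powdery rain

Line 1: "gust off porcupine": 1+1+3 = 5 ✓
Line 2: "lightning crumbles behind hawk": 2+2+2+1 = 7 ✓
Line 3: "my powdery rain": 1+3+1 = 5 ✓

Yes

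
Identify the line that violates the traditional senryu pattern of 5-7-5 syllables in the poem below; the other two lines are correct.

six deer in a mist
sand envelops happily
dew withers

The third line

Line 1: "six deer in a mist": 1+1+1+1+1 = 5 ✓
Line 2: "sand envelops happily": 1+3+3 = 7 ✓
Line 3: "dew withers": 1+2 = 3 (expected 5)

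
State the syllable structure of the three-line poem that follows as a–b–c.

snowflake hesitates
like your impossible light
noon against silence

5–7–5

Line 1: snowflake (2), hesitates (3) → 5
Line 2: like (1), your (1), impossible (4), light (1) → 7
Line 3: noon (1), against (2), silence (2) → 5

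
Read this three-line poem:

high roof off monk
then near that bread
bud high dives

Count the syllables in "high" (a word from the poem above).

"high" has 1 syllable.

1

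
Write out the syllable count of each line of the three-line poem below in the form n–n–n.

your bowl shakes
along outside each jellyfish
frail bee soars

3–8–3

Line 1: your(1) + bowl(1) + shakes(1) = 3
Line 2: along(2) + outside(2) + each(1) + jellyfish(3) = 8
Line 3: frail(1) + bee(1) + soars(1) = 3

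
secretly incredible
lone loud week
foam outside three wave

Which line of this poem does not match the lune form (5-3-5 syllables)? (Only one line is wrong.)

Line 1: "secretly incredible": 3+4 = 7 (expected 5)
Line 2: "lone loud week": 1+1+1 = 3 ✓
Line 3: "foam outside three wave": 1+2+1+1 = 5 ✓

Line 1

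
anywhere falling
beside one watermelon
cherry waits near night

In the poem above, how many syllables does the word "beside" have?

2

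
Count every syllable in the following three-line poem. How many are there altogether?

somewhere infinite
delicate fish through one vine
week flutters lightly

Line 1: somewhere(2) + infinite(3) = 5
Line 2: delicate(3) + fish(1) + through(1) + one(1) + vine(1) = 7
Line 3: week(1) + flutters(2) + lightly(2) = 5
Total: 5 + 7 + 5 = 17

17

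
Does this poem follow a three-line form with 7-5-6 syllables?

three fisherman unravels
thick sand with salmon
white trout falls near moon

No

Line 1: "three fisherman unravels": 1+3+3 = 7 ✓
Line 2: "thick sand with salmon": 1+1+1+2 = 5 ✓
Line 3: "white trout falls near moon": 1+1+1+1+1 = 5 (expected 6)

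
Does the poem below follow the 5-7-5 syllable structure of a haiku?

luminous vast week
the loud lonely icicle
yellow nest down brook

Yes

Line 1: luminous (3), vast (1), week (1) → 5 ✓
Line 2: the (1), loud (1), lonely (2), icicle (3) → 7 ✓
Line 3: yellow (2), nest (1), down (1), brook (1) → 5 ✓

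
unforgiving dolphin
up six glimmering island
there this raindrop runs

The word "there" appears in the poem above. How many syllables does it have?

"there" has 1 syllable.

1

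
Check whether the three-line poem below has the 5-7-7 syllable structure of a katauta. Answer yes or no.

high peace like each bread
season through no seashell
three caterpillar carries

No

Line 1: high(1) + peace(1) + like(1) + each(1) + bread(1) = 5 ✓
Line 2: season(2) + through(1) + no(1) + seashell(2) = 6 (expected 7)
Line 3: three(1) + caterpillar(4) + carries(2) = 7 ✓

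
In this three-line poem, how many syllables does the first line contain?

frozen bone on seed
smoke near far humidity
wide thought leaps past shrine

5

The first line: frozen (2), bone (1), on (1), seed (1) → 5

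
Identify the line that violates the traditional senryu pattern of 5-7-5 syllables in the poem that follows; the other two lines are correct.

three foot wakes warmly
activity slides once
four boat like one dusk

Line 1: three (1), foot (1), wakes (1), warmly (2) → 5 ✓
Line 2: activity (4), slides (1), once (1) → 6 (expected 7)
Line 3: four (1), boat (1), like (1), one (1), dusk (1) → 5 ✓

The second line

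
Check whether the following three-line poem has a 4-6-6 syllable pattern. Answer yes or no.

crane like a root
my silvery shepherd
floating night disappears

Line 1: crane(1) + like(1) + a(1) + root(1) = 4 ✓
Line 2: my(1) + silvery(3) + shepherd(2) = 6 ✓
Line 3: floating(2) + night(1) + disappears(3) = 6 ✓

Yes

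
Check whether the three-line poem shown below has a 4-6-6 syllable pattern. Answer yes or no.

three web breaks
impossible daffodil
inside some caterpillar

No

Line 1: "three web breaks": 1+1+1 = 3 (expected 4)
Line 2: "impossible daffodil": 4+3 = 7 (expected 6)
Line 3: "inside some caterpillar": 2+1+4 = 7 (expected 6)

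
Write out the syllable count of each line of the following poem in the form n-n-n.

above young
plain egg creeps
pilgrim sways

Line 1: above (2), young (1) → 3
Line 2: plain (1), egg (1), creeps (1) → 3
Line 3: pilgrim (2), sways (1) → 3

3-3-3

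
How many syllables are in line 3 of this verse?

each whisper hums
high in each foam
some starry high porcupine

7

Line 3: some (1), starry (2), high (1), porcupine (3) → 7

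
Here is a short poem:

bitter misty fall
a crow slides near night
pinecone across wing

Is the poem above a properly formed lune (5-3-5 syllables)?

No

Line 1: "bitter misty fall": 2+2+1 = 5 ✓
Line 2: "a crow slides near night": 1+1+1+1+1 = 5 (expected 3)
Line 3: "pinecone across wing": 2+2+1 = 5 ✓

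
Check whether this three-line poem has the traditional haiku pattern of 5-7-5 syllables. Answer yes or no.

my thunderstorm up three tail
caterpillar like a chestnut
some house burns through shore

No

Line 1: my (1), thunderstorm (3), up (1), three (1), tail (1) → 7 (expected 5)
Line 2: caterpillar (4), like (1), a (1), chestnut (2) → 8 (expected 7)
Line 3: some (1), house (1), burns (1), through (1), shore (1) → 5 ✓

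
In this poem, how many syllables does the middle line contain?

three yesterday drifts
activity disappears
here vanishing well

7

The middle line: "activity disappears": 4+3 = 7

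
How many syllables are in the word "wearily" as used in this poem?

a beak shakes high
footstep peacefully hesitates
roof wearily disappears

"wearily" has 3 syllables.

3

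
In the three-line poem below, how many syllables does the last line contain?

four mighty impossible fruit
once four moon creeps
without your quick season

6

The last line: without(2) + your(1) + quick(1) + season(2) = 6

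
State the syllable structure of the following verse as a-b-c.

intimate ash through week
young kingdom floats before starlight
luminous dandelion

Line 1: intimate (3), ash (1), through (1), week (1) → 6
Line 2: young (1), kingdom (2), floats (1), before (2), starlight (2) → 8
Line 3: luminous (3), dandelion (4) → 7

6-8-7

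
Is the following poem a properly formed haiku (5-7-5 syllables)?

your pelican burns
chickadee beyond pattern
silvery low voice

Line 1: your (1), pelican (3), burns (1) → 5 ✓
Line 2: chickadee (3), beyond (2), pattern (2) → 7 ✓
Line 3: silvery (3), low (1), voice (1) → 5 ✓

Yes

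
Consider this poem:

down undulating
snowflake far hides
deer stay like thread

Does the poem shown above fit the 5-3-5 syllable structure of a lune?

Line 1: down (1), undulating (4) → 5 ✓
Line 2: snowflake (2), far (1), hides (1) → 4 (expected 3)
Line 3: deer (1), stay (1), like (1), thread (1) → 4 (expected 5)

No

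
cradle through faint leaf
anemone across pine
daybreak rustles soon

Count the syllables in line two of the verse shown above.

Line two: anemone(4) + across(2) + pine(1) = 7

7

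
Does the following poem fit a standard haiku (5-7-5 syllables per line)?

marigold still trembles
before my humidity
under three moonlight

No

Line 1: marigold(3) + still(1) + trembles(2) = 6 (expected 5)
Line 2: before(2) + my(1) + humidity(4) = 7 ✓
Line 3: under(2) + three(1) + moonlight(2) = 5 ✓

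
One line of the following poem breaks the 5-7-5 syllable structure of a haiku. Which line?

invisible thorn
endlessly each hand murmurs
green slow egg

Line 1: invisible(4) + thorn(1) = 5 ✓
Line 2: endlessly(3) + each(1) + hand(1) + murmurs(2) = 7 ✓
Line 3: green(1) + slow(1) + egg(1) = 3 (expected 5)

The third line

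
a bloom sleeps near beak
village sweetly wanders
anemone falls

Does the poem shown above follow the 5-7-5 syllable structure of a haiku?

Line 1: "a bloom sleeps near beak": 1+1+1+1+1 = 5 ✓
Line 2: "village sweetly wanders": 2+2+2 = 6 (expected 7)
Line 3: "anemone falls": 4+1 = 5 ✓

No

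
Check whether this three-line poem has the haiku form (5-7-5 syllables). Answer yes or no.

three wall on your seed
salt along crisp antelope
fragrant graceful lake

Line 1: three(1) + wall(1) + on(1) + your(1) + seed(1) = 5 ✓
Line 2: salt(1) + along(2) + crisp(1) + antelope(3) = 7 ✓
Line 3: fragrant(2) + graceful(2) + lake(1) = 5 ✓

Yes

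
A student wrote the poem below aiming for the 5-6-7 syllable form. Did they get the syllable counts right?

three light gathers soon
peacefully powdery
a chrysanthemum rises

Yes

Line 1: "three light gathers soon": 1+1+2+1 = 5 ✓
Line 2: "peacefully powdery": 3+3 = 6 ✓
Line 3: "a chrysanthemum rises": 1+4+2 = 7 ✓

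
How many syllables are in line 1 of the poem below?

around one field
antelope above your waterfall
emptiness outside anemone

4

Line 1: around (2), one (1), field (1) → 4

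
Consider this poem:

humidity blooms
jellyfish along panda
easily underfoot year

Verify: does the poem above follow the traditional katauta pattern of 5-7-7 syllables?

Yes

Line 1: humidity(4) + blooms(1) = 5 ✓
Line 2: jellyfish(3) + along(2) + panda(2) = 7 ✓
Line 3: easily(3) + underfoot(3) + year(1) = 7 ✓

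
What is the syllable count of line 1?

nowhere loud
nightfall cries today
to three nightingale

3

Line 1: nowhere (2), loud (1) → 3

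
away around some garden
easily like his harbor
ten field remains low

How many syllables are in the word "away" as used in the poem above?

2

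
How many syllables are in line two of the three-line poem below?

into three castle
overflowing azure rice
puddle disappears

7

Line two: overflowing(4) + azure(2) + rice(1) = 7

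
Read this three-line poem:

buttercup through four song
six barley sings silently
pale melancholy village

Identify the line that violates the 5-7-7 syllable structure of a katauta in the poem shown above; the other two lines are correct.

Line 1: buttercup (3), through (1), four (1), song (1) → 6 (expected 5)
Line 2: six (1), barley (2), sings (1), silently (3) → 7 ✓
Line 3: pale (1), melancholy (4), village (2) → 7 ✓

Line 1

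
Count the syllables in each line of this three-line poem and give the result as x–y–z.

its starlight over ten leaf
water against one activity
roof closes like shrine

Line 1: "its starlight over ten leaf": 1+2+2+1+1 = 7
Line 2: "water against one activity": 2+2+1+4 = 9
Line 3: "roof closes like shrine": 1+2+1+1 = 5

7–9–5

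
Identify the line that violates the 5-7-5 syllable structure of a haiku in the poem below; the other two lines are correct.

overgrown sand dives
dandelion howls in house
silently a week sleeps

Line 3

Line 1: overgrown(3) + sand(1) + dives(1) = 5 ✓
Line 2: dandelion(4) + howls(1) + in(1) + house(1) = 7 ✓
Line 3: silently(3) + a(1) + week(1) + sleeps(1) = 6 (expected 5)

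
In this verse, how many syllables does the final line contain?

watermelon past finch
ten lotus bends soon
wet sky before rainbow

The final line: "wet sky before rainbow": 1+1+2+2 = 6

6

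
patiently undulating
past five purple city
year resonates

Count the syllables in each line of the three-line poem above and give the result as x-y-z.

7-6-4

Line 1: "patiently undulating": 3+4 = 7
Line 2: "past five purple city": 1+1+2+2 = 6
Line 3: "year resonates": 1+3 = 4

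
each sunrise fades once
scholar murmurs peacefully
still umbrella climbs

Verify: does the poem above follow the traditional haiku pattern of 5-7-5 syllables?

Line 1: each (1), sunrise (2), fades (1), once (1) → 5 ✓
Line 2: scholar (2), murmurs (2), peacefully (3) → 7 ✓
Line 3: still (1), umbrella (3), climbs (1) → 5 ✓

Yes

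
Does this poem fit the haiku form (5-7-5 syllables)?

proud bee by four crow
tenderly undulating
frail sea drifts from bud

Line 1: proud(1) + bee(1) + by(1) + four(1) + crow(1) = 5 ✓
Line 2: tenderly(3) + undulating(4) = 7 ✓
Line 3: frail(1) + sea(1) + drifts(1) + from(1) + bud(1) = 5 ✓

Yes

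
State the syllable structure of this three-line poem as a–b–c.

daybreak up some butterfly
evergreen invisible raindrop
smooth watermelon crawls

Line 1: daybreak (2), up (1), some (1), butterfly (3) → 7
Line 2: evergreen (3), invisible (4), raindrop (2) → 9
Line 3: smooth (1), watermelon (4), crawls (1) → 6

7–9–6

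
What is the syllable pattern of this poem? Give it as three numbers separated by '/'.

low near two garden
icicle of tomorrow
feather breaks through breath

5/7/5

Line 1: low (1), near (1), two (1), garden (2) → 5
Line 2: icicle (3), of (1), tomorrow (3) → 7
Line 3: feather (2), breaks (1), through (1), breath (1) → 5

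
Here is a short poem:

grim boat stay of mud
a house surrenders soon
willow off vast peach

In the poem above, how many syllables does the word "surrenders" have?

"surrenders" has 3 syllables.

3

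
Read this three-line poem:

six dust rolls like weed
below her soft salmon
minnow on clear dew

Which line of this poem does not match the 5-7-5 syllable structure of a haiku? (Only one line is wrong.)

The second line

Line 1: six(1) + dust(1) + rolls(1) + like(1) + weed(1) = 5 ✓
Line 2: below(2) + her(1) + soft(1) + salmon(2) = 6 (expected 7)
Line 3: minnow(2) + on(1) + clear(1) + dew(1) = 5 ✓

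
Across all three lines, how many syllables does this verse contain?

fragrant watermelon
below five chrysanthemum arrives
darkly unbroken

Line 1: fragrant (2), watermelon (4) → 6
Line 2: below (2), five (1), chrysanthemum (4), arrives (2) → 9
Line 3: darkly (2), unbroken (3) → 5
Total: 6 + 9 + 5 = 20

20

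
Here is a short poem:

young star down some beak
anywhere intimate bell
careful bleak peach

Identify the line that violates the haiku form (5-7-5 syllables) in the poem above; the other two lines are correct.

Line 1: "young star down some beak": 1+1+1+1+1 = 5 ✓
Line 2: "anywhere intimate bell": 3+3+1 = 7 ✓
Line 3: "careful bleak peach": 2+1+1 = 4 (expected 5)

The third line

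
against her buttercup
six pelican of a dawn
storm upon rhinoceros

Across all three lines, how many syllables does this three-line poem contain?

20

Line 1: "against her buttercup": 2+1+3 = 6
Line 2: "six pelican of a dawn": 1+3+1+1+1 = 7
Line 3: "storm upon rhinoceros": 1+2+4 = 7
Total: 6 + 7 + 7 = 20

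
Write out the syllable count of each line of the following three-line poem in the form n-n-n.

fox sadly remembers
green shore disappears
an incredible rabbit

Line 1: fox(1) + sadly(2) + remembers(3) = 6
Line 2: green(1) + shore(1) + disappears(3) = 5
Line 3: an(1) + incredible(4) + rabbit(2) = 7

6-5-7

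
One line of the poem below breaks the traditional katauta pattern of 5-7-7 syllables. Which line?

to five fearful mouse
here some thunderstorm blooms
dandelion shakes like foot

Line 1: "to five fearful mouse": 1+1+2+1 = 5 ✓
Line 2: "here some thunderstorm blooms": 1+1+3+1 = 6 (expected 7)
Line 3: "dandelion shakes like foot": 4+1+1+1 = 7 ✓

Line 2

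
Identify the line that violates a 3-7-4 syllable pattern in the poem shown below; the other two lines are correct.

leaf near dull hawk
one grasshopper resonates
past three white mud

Line 1

Line 1: leaf(1) + near(1) + dull(1) + hawk(1) = 4 (expected 3)
Line 2: one(1) + grasshopper(3) + resonates(3) = 7 ✓
Line 3: past(1) + three(1) + white(1) + mud(1) = 4 ✓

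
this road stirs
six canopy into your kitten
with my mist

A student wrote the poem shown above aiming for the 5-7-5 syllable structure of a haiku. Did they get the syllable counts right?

Line 1: "this road stirs": 1+1+1 = 3 (expected 5)
Line 2: "six canopy into your kitten": 1+3+2+1+2 = 9 (expected 7)
Line 3: "with my mist": 1+1+1 = 3 (expected 5)

No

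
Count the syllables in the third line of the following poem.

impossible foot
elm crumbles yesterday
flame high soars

3

The third line: flame (1), high (1), soars (1) → 3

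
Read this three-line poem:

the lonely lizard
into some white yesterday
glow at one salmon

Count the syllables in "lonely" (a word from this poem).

"lonely" has 2 syllables.

2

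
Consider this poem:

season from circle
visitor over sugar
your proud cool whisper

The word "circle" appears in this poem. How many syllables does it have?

"circle" has 2 syllables.

2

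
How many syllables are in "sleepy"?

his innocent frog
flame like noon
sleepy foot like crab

2

"sleepy" has 2 syllables.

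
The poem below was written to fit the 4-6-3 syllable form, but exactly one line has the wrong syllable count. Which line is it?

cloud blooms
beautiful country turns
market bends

Line 1

Line 1: "cloud blooms": 1+1 = 2 (expected 4)
Line 2: "beautiful country turns": 3+2+1 = 6 ✓
Line 3: "market bends": 2+1 = 3 ✓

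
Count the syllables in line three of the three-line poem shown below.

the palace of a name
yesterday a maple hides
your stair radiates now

Line three: your(1) + stair(1) + radiates(3) + now(1) = 6

6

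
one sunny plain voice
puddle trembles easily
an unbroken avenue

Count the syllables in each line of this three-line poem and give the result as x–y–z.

5–7–7

Line 1: one (1), sunny (2), plain (1), voice (1) → 5
Line 2: puddle (2), trembles (2), easily (3) → 7
Line 3: an (1), unbroken (3), avenue (3) → 7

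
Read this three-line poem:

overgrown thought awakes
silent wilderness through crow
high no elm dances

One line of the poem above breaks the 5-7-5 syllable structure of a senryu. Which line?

Line 1

Line 1: "overgrown thought awakes": 3+1+2 = 6 (expected 5)
Line 2: "silent wilderness through crow": 2+3+1+1 = 7 ✓
Line 3: "high no elm dances": 1+1+1+2 = 5 ✓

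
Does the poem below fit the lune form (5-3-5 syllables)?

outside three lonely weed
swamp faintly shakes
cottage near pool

Line 1: "outside three lonely weed": 2+1+2+1 = 6 (expected 5)
Line 2: "swamp faintly shakes": 1+2+1 = 4 (expected 3)
Line 3: "cottage near pool": 2+1+1 = 4 (expected 5)

No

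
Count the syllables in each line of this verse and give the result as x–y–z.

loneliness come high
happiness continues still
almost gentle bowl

5–7–5

Line 1: loneliness(3) + come(1) + high(1) = 5
Line 2: happiness(3) + continues(3) + still(1) = 7
Line 3: almost(2) + gentle(2) + bowl(1) = 5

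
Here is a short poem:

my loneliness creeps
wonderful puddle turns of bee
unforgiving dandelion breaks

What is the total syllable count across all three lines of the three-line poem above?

Line 1: my (1), loneliness (3), creeps (1) → 5
Line 2: wonderful (3), puddle (2), turns (1), of (1), bee (1) → 8
Line 3: unforgiving (4), dandelion (4), breaks (1) → 9
Total: 5 + 8 + 9 = 22

22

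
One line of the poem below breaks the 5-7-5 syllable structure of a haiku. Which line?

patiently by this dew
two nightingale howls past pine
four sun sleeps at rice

Line 1

Line 1: "patiently by this dew": 3+1+1+1 = 6 (expected 5)
Line 2: "two nightingale howls past pine": 1+3+1+1+1 = 7 ✓
Line 3: "four sun sleeps at rice": 1+1+1+1+1 = 5 ✓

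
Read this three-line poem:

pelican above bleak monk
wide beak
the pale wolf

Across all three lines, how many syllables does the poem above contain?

Line 1: "pelican above bleak monk": 3+2+1+1 = 7
Line 2: "wide beak": 1+1 = 2
Line 3: "the pale wolf": 1+1+1 = 3
Total: 7 + 2 + 3 = 12

12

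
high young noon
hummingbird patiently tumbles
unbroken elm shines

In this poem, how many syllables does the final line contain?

5

The final line: unbroken(3) + elm(1) + shines(1) = 5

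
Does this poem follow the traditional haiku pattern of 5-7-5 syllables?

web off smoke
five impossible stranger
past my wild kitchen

No

Line 1: web (1), off (1), smoke (1) → 3 (expected 5)
Line 2: five (1), impossible (4), stranger (2) → 7 ✓
Line 3: past (1), my (1), wild (1), kitchen (2) → 5 ✓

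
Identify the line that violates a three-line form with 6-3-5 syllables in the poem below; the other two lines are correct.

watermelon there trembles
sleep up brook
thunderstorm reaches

The first line

Line 1: "watermelon there trembles": 4+1+2 = 7 (expected 6)
Line 2: "sleep up brook": 1+1+1 = 3 ✓
Line 3: "thunderstorm reaches": 3+2 = 5 ✓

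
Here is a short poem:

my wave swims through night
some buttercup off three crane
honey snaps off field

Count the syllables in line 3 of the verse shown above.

5

Line 3: honey(2) + snaps(1) + off(1) + field(1) = 5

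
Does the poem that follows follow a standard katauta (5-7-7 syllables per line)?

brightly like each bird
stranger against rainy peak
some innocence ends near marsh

Yes

Line 1: brightly(2) + like(1) + each(1) + bird(1) = 5 ✓
Line 2: stranger(2) + against(2) + rainy(2) + peak(1) = 7 ✓
Line 3: some(1) + innocence(3) + ends(1) + near(1) + marsh(1) = 7 ✓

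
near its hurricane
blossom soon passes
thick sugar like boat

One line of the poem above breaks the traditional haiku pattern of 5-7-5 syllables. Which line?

Line 1: near(1) + its(1) + hurricane(3) = 5 ✓
Line 2: blossom(2) + soon(1) + passes(2) = 5 (expected 7)
Line 3: thick(1) + sugar(2) + like(1) + boat(1) = 5 ✓

Line 2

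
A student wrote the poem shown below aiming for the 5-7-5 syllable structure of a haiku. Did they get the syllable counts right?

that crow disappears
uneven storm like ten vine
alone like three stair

Yes

Line 1: that(1) + crow(1) + disappears(3) = 5 ✓
Line 2: uneven(3) + storm(1) + like(1) + ten(1) + vine(1) = 7 ✓
Line 3: alone(2) + like(1) + three(1) + stair(1) = 5 ✓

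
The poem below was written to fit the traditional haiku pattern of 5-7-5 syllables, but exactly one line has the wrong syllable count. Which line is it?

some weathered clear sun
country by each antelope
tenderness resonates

Line 1: "some weathered clear sun": 1+2+1+1 = 5 ✓
Line 2: "country by each antelope": 2+1+1+3 = 7 ✓
Line 3: "tenderness resonates": 3+3 = 6 (expected 5)

Line 3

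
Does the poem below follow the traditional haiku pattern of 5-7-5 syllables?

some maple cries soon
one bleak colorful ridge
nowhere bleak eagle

Line 1: some(1) + maple(2) + cries(1) + soon(1) = 5 ✓
Line 2: one(1) + bleak(1) + colorful(3) + ridge(1) = 6 (expected 7)
Line 3: nowhere(2) + bleak(1) + eagle(2) = 5 ✓

No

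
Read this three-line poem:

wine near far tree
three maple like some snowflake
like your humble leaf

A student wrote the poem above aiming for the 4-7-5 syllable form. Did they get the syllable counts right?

Yes

Line 1: "wine near far tree": 1+1+1+1 = 4 ✓
Line 2: "three maple like some snowflake": 1+2+1+1+2 = 7 ✓
Line 3: "like your humble leaf": 1+1+2+1 = 5 ✓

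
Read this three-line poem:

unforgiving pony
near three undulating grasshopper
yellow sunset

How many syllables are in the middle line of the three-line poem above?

9

The middle line: near (1), three (1), undulating (4), grasshopper (3) → 9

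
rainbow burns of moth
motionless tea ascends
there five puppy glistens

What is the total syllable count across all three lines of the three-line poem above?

Line 1: "rainbow burns of moth": 2+1+1+1 = 5
Line 2: "motionless tea ascends": 3+1+2 = 6
Line 3: "there five puppy glistens": 1+1+2+2 = 6
Total: 5 + 6 + 6 = 17

17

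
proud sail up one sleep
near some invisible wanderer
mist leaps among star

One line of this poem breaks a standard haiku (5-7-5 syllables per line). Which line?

Line 1: proud(1) + sail(1) + up(1) + one(1) + sleep(1) = 5 ✓
Line 2: near(1) + some(1) + invisible(4) + wanderer(3) = 9 (expected 7)
Line 3: mist(1) + leaps(1) + among(2) + star(1) = 5 ✓

Line 2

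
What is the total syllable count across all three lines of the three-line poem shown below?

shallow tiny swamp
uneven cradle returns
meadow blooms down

Line 1: shallow (2), tiny (2), swamp (1) → 5
Line 2: uneven (3), cradle (2), returns (2) → 7
Line 3: meadow (2), blooms (1), down (1) → 4
Total: 5 + 7 + 4 = 16

16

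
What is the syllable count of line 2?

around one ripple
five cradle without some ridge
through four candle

Line 2: five(1) + cradle(2) + without(2) + some(1) + ridge(1) = 7

7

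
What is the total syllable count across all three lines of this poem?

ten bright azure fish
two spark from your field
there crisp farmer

Line 1: ten (1), bright (1), azure (2), fish (1) → 5
Line 2: two (1), spark (1), from (1), your (1), field (1) → 5
Line 3: there (1), crisp (1), farmer (2) → 4
Total: 5 + 5 + 4 = 14

14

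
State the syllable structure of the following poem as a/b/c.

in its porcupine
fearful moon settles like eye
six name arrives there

Line 1: in (1), its (1), porcupine (3) → 5
Line 2: fearful (2), moon (1), settles (2), like (1), eye (1) → 7
Line 3: six (1), name (1), arrives (2), there (1) → 5

5/7/5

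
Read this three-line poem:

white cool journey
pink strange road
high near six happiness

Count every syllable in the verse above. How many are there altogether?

Line 1: "white cool journey": 1+1+2 = 4
Line 2: "pink strange road": 1+1+1 = 3
Line 3: "high near six happiness": 1+1+1+3 = 6
Total: 4 + 3 + 6 = 13

13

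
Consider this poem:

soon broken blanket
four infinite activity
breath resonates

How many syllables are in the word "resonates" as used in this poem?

3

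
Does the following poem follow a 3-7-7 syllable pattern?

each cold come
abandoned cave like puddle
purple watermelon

No

Line 1: each (1), cold (1), come (1) → 3 ✓
Line 2: abandoned (3), cave (1), like (1), puddle (2) → 7 ✓
Line 3: purple (2), watermelon (4) → 6 (expected 7)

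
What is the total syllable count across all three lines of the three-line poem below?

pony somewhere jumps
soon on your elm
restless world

12

Line 1: pony(2) + somewhere(2) + jumps(1) = 5
Line 2: soon(1) + on(1) + your(1) + elm(1) = 4
Line 3: restless(2) + world(1) = 3
Total: 5 + 4 + 3 = 12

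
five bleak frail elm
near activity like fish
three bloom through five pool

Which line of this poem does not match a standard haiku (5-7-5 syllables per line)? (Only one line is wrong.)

Line 1: "five bleak frail elm": 1+1+1+1 = 4 (expected 5)
Line 2: "near activity like fish": 1+4+1+1 = 7 ✓
Line 3: "three bloom through five pool": 1+1+1+1+1 = 5 ✓

Line 1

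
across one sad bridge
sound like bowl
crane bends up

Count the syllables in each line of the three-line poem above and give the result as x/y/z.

Line 1: "across one sad bridge": 2+1+1+1 = 5
Line 2: "sound like bowl": 1+1+1 = 3
Line 3: "crane bends up": 1+1+1 = 3

5/3/3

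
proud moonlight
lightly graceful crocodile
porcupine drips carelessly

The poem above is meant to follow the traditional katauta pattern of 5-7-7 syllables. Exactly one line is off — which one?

Line 1: proud (1), moonlight (2) → 3 (expected 5)
Line 2: lightly (2), graceful (2), crocodile (3) → 7 ✓
Line 3: porcupine (3), drips (1), carelessly (3) → 7 ✓

The first line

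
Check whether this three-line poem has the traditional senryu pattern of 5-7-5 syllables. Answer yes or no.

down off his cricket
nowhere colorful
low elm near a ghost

No

Line 1: down(1) + off(1) + his(1) + cricket(2) = 5 ✓
Line 2: nowhere(2) + colorful(3) = 5 (expected 7)
Line 3: low(1) + elm(1) + near(1) + a(1) + ghost(1) = 5 ✓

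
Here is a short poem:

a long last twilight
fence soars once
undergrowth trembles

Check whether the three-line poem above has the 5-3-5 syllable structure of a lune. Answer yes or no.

Line 1: "a long last twilight": 1+1+1+2 = 5 ✓
Line 2: "fence soars once": 1+1+1 = 3 ✓
Line 3: "undergrowth trembles": 3+2 = 5 ✓

Yes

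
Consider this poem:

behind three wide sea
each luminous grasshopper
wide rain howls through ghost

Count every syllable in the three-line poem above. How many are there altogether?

17

Line 1: "behind three wide sea": 2+1+1+1 = 5
Line 2: "each luminous grasshopper": 1+3+3 = 7
Line 3: "wide rain howls through ghost": 1+1+1+1+1 = 5
Total: 5 + 7 + 5 = 17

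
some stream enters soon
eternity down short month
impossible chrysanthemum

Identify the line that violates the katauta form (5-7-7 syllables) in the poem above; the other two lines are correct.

Line 3

Line 1: "some stream enters soon": 1+1+2+1 = 5 ✓
Line 2: "eternity down short month": 4+1+1+1 = 7 ✓
Line 3: "impossible chrysanthemum": 4+4 = 8 (expected 7)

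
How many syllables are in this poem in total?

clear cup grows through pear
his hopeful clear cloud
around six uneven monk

Line 1: "clear cup grows through pear": 1+1+1+1+1 = 5
Line 2: "his hopeful clear cloud": 1+2+1+1 = 5
Line 3: "around six uneven monk": 2+1+3+1 = 7
Total: 5 + 5 + 7 = 17

17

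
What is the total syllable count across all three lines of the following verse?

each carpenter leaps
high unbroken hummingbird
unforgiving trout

17

Line 1: each(1) + carpenter(3) + leaps(1) = 5
Line 2: high(1) + unbroken(3) + hummingbird(3) = 7
Line 3: unforgiving(4) + trout(1) = 5
Total: 5 + 7 + 5 = 17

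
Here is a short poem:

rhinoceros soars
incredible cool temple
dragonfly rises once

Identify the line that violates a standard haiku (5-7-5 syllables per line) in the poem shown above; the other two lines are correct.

Line 3

Line 1: rhinoceros(4) + soars(1) = 5 ✓
Line 2: incredible(4) + cool(1) + temple(2) = 7 ✓
Line 3: dragonfly(3) + rises(2) + once(1) = 6 (expected 5)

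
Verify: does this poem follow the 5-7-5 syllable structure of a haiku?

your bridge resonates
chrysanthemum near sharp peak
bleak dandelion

Line 1: your (1), bridge (1), resonates (3) → 5 ✓
Line 2: chrysanthemum (4), near (1), sharp (1), peak (1) → 7 ✓
Line 3: bleak (1), dandelion (4) → 5 ✓

Yes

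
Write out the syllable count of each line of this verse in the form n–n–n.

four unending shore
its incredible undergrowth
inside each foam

Line 1: "four unending shore": 1+3+1 = 5
Line 2: "its incredible undergrowth": 1+4+3 = 8
Line 3: "inside each foam": 2+1+1 = 4

5–8–4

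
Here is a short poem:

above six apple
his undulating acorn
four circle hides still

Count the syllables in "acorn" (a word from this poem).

"acorn" has 2 syllables.

2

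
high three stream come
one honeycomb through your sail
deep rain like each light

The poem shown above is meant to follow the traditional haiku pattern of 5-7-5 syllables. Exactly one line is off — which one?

Line 1: "high three stream come": 1+1+1+1 = 4 (expected 5)
Line 2: "one honeycomb through your sail": 1+3+1+1+1 = 7 ✓
Line 3: "deep rain like each light": 1+1+1+1+1 = 5 ✓

The first line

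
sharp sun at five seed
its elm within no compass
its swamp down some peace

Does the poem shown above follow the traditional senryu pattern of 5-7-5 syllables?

Line 1: sharp(1) + sun(1) + at(1) + five(1) + seed(1) = 5 ✓
Line 2: its(1) + elm(1) + within(2) + no(1) + compass(2) = 7 ✓
Line 3: its(1) + swamp(1) + down(1) + some(1) + peace(1) = 5 ✓

Yes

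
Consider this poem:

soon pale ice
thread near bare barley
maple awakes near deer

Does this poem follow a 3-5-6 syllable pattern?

Yes

Line 1: soon(1) + pale(1) + ice(1) = 3 ✓
Line 2: thread(1) + near(1) + bare(1) + barley(2) = 5 ✓
Line 3: maple(2) + awakes(2) + near(1) + deer(1) = 6 ✓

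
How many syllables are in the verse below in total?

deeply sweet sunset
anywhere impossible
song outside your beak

17

Line 1: "deeply sweet sunset": 2+1+2 = 5
Line 2: "anywhere impossible": 3+4 = 7
Line 3: "song outside your beak": 1+2+1+1 = 5
Total: 5 + 7 + 5 = 17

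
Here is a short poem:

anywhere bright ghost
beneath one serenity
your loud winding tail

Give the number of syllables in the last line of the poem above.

The last line: "your loud winding tail": 1+1+2+1 = 5

5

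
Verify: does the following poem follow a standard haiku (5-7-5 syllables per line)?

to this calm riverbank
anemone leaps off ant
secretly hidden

Line 1: "to this calm riverbank": 1+1+1+3 = 6 (expected 5)
Line 2: "anemone leaps off ant": 4+1+1+1 = 7 ✓
Line 3: "secretly hidden": 3+2 = 5 ✓

No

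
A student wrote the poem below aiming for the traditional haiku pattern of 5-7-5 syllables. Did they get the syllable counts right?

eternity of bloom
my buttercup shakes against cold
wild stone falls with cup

No

Line 1: eternity(4) + of(1) + bloom(1) = 6 (expected 5)
Line 2: my(1) + buttercup(3) + shakes(1) + against(2) + cold(1) = 8 (expected 7)
Line 3: wild(1) + stone(1) + falls(1) + with(1) + cup(1) = 5 ✓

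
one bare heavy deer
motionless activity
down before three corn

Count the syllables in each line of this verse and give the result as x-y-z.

5-7-5

Line 1: one(1) + bare(1) + heavy(2) + deer(1) = 5
Line 2: motionless(3) + activity(4) = 7
Line 3: down(1) + before(2) + three(1) + corn(1) = 5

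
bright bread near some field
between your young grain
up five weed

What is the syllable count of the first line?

The first line: bright (1), bread (1), near (1), some (1), field (1) → 5

5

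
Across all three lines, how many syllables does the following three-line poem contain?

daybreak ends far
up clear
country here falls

Line 1: daybreak (2), ends (1), far (1) → 4
Line 2: up (1), clear (1) → 2
Line 3: country (2), here (1), falls (1) → 4
Total: 4 + 2 + 4 = 10

10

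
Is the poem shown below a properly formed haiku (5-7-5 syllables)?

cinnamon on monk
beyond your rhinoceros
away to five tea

Yes

Line 1: cinnamon(3) + on(1) + monk(1) = 5 ✓
Line 2: beyond(2) + your(1) + rhinoceros(4) = 7 ✓
Line 3: away(2) + to(1) + five(1) + tea(1) = 5 ✓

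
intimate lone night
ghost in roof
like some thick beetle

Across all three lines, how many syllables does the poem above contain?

13

Line 1: "intimate lone night": 3+1+1 = 5
Line 2: "ghost in roof": 1+1+1 = 3
Line 3: "like some thick beetle": 1+1+1+2 = 5
Total: 5 + 3 + 5 = 13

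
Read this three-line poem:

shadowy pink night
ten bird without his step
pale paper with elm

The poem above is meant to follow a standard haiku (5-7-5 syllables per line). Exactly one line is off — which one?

Line 2

Line 1: "shadowy pink night": 3+1+1 = 5 ✓
Line 2: "ten bird without his step": 1+1+2+1+1 = 6 (expected 7)
Line 3: "pale paper with elm": 1+2+1+1 = 5 ✓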